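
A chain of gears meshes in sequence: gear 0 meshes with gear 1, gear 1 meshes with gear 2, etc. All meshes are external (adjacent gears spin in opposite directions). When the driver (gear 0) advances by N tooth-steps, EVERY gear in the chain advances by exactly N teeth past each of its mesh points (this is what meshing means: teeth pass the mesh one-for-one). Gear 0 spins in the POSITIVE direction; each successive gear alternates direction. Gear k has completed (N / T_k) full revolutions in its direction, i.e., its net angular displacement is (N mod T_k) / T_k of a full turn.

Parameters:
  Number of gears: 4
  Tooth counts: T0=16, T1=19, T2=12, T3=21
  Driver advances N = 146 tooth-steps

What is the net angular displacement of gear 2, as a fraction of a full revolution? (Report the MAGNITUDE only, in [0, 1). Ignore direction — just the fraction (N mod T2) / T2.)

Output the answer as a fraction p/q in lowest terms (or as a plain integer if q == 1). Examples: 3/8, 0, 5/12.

Chain of 4 gears, tooth counts: [16, 19, 12, 21]
  gear 0: T0=16, direction=positive, advance = 146 mod 16 = 2 teeth = 2/16 turn
  gear 1: T1=19, direction=negative, advance = 146 mod 19 = 13 teeth = 13/19 turn
  gear 2: T2=12, direction=positive, advance = 146 mod 12 = 2 teeth = 2/12 turn
  gear 3: T3=21, direction=negative, advance = 146 mod 21 = 20 teeth = 20/21 turn
Gear 2: 146 mod 12 = 2
Fraction = 2 / 12 = 1/6 (gcd(2,12)=2) = 1/6

Answer: 1/6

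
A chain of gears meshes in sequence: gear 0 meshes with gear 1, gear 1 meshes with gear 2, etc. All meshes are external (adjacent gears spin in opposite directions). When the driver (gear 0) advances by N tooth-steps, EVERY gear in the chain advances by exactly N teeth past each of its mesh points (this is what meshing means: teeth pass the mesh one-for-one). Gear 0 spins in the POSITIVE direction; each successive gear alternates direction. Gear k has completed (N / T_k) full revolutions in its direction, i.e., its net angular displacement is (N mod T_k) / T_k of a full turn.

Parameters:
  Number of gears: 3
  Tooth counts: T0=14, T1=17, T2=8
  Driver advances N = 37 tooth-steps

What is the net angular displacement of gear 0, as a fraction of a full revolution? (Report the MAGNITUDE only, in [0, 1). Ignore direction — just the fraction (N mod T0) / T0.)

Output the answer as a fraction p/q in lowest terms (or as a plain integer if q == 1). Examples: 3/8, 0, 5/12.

Chain of 3 gears, tooth counts: [14, 17, 8]
  gear 0: T0=14, direction=positive, advance = 37 mod 14 = 9 teeth = 9/14 turn
  gear 1: T1=17, direction=negative, advance = 37 mod 17 = 3 teeth = 3/17 turn
  gear 2: T2=8, direction=positive, advance = 37 mod 8 = 5 teeth = 5/8 turn
Gear 0: 37 mod 14 = 9
Fraction = 9 / 14 = 9/14 (gcd(9,14)=1) = 9/14

Answer: 9/14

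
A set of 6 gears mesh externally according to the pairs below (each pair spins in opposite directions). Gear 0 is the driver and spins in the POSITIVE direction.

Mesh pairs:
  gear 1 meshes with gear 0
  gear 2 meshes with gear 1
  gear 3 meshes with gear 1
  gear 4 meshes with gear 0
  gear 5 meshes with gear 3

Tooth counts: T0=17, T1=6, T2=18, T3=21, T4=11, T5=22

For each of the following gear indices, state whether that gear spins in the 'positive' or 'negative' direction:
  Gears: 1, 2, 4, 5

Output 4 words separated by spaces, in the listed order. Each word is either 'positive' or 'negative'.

Answer: negative positive negative negative

Derivation:
Gear 0 (driver): positive (depth 0)
  gear 1: meshes with gear 0 -> depth 1 -> negative (opposite of gear 0)
  gear 2: meshes with gear 1 -> depth 2 -> positive (opposite of gear 1)
  gear 3: meshes with gear 1 -> depth 2 -> positive (opposite of gear 1)
  gear 4: meshes with gear 0 -> depth 1 -> negative (opposite of gear 0)
  gear 5: meshes with gear 3 -> depth 3 -> negative (opposite of gear 3)
Queried indices 1, 2, 4, 5 -> negative, positive, negative, negative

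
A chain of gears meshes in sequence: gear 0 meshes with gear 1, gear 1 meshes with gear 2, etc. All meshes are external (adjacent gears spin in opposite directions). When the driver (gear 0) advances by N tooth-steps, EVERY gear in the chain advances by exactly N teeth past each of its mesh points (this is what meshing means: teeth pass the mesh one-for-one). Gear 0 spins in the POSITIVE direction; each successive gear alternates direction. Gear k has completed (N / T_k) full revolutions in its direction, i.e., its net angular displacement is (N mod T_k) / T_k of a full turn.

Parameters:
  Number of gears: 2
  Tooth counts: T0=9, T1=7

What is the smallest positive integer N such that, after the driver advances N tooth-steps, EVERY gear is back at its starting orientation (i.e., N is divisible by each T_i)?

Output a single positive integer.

Gear k returns to start when N is a multiple of T_k.
All gears at start simultaneously when N is a common multiple of [9, 7]; the smallest such N is lcm(9, 7).
Start: lcm = T0 = 9
Fold in T1=7: gcd(9, 7) = 1; lcm(9, 7) = 9 * 7 / 1 = 63 / 1 = 63
Full cycle length = 63

Answer: 63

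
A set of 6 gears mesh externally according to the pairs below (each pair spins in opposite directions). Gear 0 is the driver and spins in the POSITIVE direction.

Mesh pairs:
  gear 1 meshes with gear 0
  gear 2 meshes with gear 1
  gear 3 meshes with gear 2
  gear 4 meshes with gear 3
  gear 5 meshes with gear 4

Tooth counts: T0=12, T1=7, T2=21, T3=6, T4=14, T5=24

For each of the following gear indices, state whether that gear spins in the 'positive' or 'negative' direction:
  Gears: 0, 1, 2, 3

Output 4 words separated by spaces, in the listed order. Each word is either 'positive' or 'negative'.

Answer: positive negative positive negative

Derivation:
Gear 0 (driver): positive (depth 0)
  gear 1: meshes with gear 0 -> depth 1 -> negative (opposite of gear 0)
  gear 2: meshes with gear 1 -> depth 2 -> positive (opposite of gear 1)
  gear 3: meshes with gear 2 -> depth 3 -> negative (opposite of gear 2)
  gear 4: meshes with gear 3 -> depth 4 -> positive (opposite of gear 3)
  gear 5: meshes with gear 4 -> depth 5 -> negative (opposite of gear 4)
Queried indices 0, 1, 2, 3 -> positive, negative, positive, negative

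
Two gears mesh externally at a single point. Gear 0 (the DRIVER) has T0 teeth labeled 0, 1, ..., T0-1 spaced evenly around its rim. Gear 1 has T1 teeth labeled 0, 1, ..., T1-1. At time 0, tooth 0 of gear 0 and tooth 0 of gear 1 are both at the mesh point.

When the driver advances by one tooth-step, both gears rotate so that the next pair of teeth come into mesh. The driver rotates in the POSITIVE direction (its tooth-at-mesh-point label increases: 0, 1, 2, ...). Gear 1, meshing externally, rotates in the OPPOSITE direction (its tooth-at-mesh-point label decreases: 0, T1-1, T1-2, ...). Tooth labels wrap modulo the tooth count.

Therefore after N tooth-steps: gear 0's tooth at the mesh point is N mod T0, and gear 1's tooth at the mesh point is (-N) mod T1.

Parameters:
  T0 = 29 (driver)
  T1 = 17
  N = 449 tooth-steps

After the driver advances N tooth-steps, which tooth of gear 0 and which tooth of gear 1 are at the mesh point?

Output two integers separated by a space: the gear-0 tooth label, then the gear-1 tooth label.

Answer: 14 10

Derivation:
Gear 0 (driver, T0=29): tooth at mesh = N mod T0
  449 = 15 * 29 + 14, so 449 mod 29 = 14
  gear 0 tooth = 14
Gear 1 (driven, T1=17): tooth at mesh = (-N) mod T1
  449 = 26 * 17 + 7, so 449 mod 17 = 7
  (-449) mod 17 = (-7) mod 17 = 17 - 7 = 10
Mesh after 449 steps: gear-0 tooth 14 meets gear-1 tooth 10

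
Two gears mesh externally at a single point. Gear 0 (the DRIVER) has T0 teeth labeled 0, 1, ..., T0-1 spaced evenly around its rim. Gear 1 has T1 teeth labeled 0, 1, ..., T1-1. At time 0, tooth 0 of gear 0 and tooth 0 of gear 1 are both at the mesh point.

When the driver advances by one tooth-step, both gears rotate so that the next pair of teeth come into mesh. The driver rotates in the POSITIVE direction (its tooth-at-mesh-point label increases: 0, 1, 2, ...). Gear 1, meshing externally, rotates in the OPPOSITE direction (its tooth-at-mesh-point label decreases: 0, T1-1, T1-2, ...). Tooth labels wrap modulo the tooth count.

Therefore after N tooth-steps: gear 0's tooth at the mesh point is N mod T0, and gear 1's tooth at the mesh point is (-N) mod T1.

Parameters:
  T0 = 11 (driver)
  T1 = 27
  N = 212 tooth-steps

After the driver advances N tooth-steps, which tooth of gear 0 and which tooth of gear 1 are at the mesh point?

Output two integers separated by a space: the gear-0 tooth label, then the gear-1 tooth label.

Gear 0 (driver, T0=11): tooth at mesh = N mod T0
  212 = 19 * 11 + 3, so 212 mod 11 = 3
  gear 0 tooth = 3
Gear 1 (driven, T1=27): tooth at mesh = (-N) mod T1
  212 = 7 * 27 + 23, so 212 mod 27 = 23
  (-212) mod 27 = (-23) mod 27 = 27 - 23 = 4
Mesh after 212 steps: gear-0 tooth 3 meets gear-1 tooth 4

Answer: 3 4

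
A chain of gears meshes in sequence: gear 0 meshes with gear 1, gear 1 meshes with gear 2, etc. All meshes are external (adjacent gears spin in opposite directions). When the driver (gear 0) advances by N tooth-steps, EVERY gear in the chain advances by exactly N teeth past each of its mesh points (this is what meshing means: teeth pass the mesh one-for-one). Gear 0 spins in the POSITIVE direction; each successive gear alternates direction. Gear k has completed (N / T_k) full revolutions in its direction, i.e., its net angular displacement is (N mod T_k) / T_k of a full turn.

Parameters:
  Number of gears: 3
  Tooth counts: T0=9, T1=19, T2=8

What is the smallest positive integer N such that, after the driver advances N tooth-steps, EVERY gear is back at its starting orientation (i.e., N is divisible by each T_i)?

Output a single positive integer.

Gear k returns to start when N is a multiple of T_k.
All gears at start simultaneously when N is a common multiple of [9, 19, 8]; the smallest such N is lcm(9, 19, 8).
Start: lcm = T0 = 9
Fold in T1=19: gcd(9, 19) = 1; lcm(9, 19) = 9 * 19 / 1 = 171 / 1 = 171
Fold in T2=8: gcd(171, 8) = 1; lcm(171, 8) = 171 * 8 / 1 = 1368 / 1 = 1368
Full cycle length = 1368

Answer: 1368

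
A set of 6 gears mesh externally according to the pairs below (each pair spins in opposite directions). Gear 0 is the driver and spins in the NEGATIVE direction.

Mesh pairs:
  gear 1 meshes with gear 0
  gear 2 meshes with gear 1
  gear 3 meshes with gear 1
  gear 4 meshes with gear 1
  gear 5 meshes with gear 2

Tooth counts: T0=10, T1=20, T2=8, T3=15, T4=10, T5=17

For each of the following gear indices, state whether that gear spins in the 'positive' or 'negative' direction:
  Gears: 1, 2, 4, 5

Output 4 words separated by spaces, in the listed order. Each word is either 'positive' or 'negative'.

Answer: positive negative negative positive

Derivation:
Gear 0 (driver): negative (depth 0)
  gear 1: meshes with gear 0 -> depth 1 -> positive (opposite of gear 0)
  gear 2: meshes with gear 1 -> depth 2 -> negative (opposite of gear 1)
  gear 3: meshes with gear 1 -> depth 2 -> negative (opposite of gear 1)
  gear 4: meshes with gear 1 -> depth 2 -> negative (opposite of gear 1)
  gear 5: meshes with gear 2 -> depth 3 -> positive (opposite of gear 2)
Queried indices 1, 2, 4, 5 -> positive, negative, negative, positive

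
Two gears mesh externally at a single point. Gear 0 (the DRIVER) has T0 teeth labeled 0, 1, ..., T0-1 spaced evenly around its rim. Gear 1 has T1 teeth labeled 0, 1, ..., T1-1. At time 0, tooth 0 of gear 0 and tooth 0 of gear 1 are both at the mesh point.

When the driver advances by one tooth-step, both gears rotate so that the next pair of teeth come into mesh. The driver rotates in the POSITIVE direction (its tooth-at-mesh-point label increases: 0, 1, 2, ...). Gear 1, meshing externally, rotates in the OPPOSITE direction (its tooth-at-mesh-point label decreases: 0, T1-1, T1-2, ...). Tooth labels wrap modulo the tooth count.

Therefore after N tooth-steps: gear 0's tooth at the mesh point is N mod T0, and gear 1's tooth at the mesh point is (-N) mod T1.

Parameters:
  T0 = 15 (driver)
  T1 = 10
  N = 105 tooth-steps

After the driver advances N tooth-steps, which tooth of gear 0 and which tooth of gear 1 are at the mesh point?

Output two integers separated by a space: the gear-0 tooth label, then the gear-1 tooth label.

Gear 0 (driver, T0=15): tooth at mesh = N mod T0
  105 = 7 * 15 + 0, so 105 mod 15 = 0
  gear 0 tooth = 0
Gear 1 (driven, T1=10): tooth at mesh = (-N) mod T1
  105 = 10 * 10 + 5, so 105 mod 10 = 5
  (-105) mod 10 = (-5) mod 10 = 10 - 5 = 5
Mesh after 105 steps: gear-0 tooth 0 meets gear-1 tooth 5

Answer: 0 5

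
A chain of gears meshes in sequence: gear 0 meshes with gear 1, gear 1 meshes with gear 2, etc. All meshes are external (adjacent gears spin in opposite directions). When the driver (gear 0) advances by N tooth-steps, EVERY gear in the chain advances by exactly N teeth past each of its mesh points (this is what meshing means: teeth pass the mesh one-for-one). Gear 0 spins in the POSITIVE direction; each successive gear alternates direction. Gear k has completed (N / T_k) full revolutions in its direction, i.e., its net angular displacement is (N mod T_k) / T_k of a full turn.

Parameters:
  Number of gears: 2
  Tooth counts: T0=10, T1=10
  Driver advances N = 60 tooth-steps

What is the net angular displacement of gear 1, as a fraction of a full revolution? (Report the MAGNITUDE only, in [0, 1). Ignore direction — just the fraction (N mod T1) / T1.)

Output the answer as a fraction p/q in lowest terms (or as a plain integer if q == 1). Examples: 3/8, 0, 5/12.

Chain of 2 gears, tooth counts: [10, 10]
  gear 0: T0=10, direction=positive, advance = 60 mod 10 = 0 teeth = 0/10 turn
  gear 1: T1=10, direction=negative, advance = 60 mod 10 = 0 teeth = 0/10 turn
Gear 1: 60 mod 10 = 0
Fraction = 0 / 10 = 0/1 (gcd(0,10)=10) = 0

Answer: 0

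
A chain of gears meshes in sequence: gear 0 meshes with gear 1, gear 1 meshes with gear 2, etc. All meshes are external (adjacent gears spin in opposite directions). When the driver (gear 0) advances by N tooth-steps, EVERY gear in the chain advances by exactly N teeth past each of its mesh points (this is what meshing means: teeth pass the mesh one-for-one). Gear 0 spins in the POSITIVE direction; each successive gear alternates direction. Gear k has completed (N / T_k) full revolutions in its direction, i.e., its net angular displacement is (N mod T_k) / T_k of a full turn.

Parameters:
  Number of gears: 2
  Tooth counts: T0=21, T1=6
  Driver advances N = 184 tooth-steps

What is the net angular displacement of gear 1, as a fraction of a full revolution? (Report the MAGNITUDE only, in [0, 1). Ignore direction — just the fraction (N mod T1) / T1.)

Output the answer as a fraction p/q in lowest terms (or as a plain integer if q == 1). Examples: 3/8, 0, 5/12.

Chain of 2 gears, tooth counts: [21, 6]
  gear 0: T0=21, direction=positive, advance = 184 mod 21 = 16 teeth = 16/21 turn
  gear 1: T1=6, direction=negative, advance = 184 mod 6 = 4 teeth = 4/6 turn
Gear 1: 184 mod 6 = 4
Fraction = 4 / 6 = 2/3 (gcd(4,6)=2) = 2/3

Answer: 2/3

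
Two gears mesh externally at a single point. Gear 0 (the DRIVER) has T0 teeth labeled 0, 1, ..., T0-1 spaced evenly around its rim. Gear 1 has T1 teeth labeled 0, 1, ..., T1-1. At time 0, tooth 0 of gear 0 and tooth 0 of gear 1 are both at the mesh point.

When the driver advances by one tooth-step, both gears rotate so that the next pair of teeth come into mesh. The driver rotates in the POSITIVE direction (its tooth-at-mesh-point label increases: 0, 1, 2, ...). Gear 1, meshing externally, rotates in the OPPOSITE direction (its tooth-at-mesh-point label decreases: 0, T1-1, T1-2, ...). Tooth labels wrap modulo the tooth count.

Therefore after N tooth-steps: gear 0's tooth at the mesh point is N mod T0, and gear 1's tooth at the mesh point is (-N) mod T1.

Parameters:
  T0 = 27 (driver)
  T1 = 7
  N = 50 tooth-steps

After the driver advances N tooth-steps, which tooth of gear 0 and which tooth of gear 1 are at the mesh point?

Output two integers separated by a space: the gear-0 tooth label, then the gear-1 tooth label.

Answer: 23 6

Derivation:
Gear 0 (driver, T0=27): tooth at mesh = N mod T0
  50 = 1 * 27 + 23, so 50 mod 27 = 23
  gear 0 tooth = 23
Gear 1 (driven, T1=7): tooth at mesh = (-N) mod T1
  50 = 7 * 7 + 1, so 50 mod 7 = 1
  (-50) mod 7 = (-1) mod 7 = 7 - 1 = 6
Mesh after 50 steps: gear-0 tooth 23 meets gear-1 tooth 6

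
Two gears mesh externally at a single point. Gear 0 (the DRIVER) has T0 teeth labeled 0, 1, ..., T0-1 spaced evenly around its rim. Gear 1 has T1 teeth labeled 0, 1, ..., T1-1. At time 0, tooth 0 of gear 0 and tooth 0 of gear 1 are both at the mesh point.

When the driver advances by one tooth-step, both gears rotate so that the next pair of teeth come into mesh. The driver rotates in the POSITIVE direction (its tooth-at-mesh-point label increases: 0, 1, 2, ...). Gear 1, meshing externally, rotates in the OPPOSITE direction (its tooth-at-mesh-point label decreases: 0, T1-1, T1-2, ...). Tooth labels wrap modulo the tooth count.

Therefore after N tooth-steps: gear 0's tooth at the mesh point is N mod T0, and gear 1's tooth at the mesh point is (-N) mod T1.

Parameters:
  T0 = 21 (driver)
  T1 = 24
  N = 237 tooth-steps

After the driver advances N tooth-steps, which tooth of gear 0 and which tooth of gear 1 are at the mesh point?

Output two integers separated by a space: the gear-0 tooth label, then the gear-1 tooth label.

Gear 0 (driver, T0=21): tooth at mesh = N mod T0
  237 = 11 * 21 + 6, so 237 mod 21 = 6
  gear 0 tooth = 6
Gear 1 (driven, T1=24): tooth at mesh = (-N) mod T1
  237 = 9 * 24 + 21, so 237 mod 24 = 21
  (-237) mod 24 = (-21) mod 24 = 24 - 21 = 3
Mesh after 237 steps: gear-0 tooth 6 meets gear-1 tooth 3

Answer: 6 3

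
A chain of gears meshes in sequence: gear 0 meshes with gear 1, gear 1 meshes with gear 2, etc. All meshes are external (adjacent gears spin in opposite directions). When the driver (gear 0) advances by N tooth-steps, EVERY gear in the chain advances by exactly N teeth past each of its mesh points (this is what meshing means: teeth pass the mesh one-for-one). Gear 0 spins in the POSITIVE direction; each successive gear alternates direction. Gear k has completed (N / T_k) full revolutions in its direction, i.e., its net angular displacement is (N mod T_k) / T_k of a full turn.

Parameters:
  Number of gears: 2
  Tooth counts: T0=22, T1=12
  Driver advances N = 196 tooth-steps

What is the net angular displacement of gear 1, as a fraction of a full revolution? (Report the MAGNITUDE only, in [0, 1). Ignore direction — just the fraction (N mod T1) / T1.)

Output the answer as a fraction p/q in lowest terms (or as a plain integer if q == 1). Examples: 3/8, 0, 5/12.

Chain of 2 gears, tooth counts: [22, 12]
  gear 0: T0=22, direction=positive, advance = 196 mod 22 = 20 teeth = 20/22 turn
  gear 1: T1=12, direction=negative, advance = 196 mod 12 = 4 teeth = 4/12 turn
Gear 1: 196 mod 12 = 4
Fraction = 4 / 12 = 1/3 (gcd(4,12)=4) = 1/3

Answer: 1/3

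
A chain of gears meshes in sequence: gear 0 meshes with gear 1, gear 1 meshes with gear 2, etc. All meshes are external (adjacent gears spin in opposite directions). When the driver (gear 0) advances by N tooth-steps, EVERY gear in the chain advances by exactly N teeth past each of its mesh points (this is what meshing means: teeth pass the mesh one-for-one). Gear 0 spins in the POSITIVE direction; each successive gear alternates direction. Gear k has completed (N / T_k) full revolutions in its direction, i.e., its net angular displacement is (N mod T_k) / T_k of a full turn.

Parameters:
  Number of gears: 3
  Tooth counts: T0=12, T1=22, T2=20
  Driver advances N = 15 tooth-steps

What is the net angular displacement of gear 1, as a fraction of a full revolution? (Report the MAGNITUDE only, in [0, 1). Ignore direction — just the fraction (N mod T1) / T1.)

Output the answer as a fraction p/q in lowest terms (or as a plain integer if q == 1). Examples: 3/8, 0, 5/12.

Chain of 3 gears, tooth counts: [12, 22, 20]
  gear 0: T0=12, direction=positive, advance = 15 mod 12 = 3 teeth = 3/12 turn
  gear 1: T1=22, direction=negative, advance = 15 mod 22 = 15 teeth = 15/22 turn
  gear 2: T2=20, direction=positive, advance = 15 mod 20 = 15 teeth = 15/20 turn
Gear 1: 15 mod 22 = 15
Fraction = 15 / 22 = 15/22 (gcd(15,22)=1) = 15/22

Answer: 15/22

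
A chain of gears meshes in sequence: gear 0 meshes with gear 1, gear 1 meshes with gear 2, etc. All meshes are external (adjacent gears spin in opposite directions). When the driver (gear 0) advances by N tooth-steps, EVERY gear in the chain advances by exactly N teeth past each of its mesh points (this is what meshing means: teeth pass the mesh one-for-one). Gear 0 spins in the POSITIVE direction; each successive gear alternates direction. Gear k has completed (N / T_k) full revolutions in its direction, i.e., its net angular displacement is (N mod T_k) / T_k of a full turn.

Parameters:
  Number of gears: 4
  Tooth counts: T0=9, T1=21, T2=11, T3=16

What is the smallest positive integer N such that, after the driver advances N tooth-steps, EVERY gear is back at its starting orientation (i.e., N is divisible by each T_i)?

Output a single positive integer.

Answer: 11088

Derivation:
Gear k returns to start when N is a multiple of T_k.
All gears at start simultaneously when N is a common multiple of [9, 21, 11, 16]; the smallest such N is lcm(9, 21, 11, 16).
Start: lcm = T0 = 9
Fold in T1=21: gcd(9, 21) = 3; lcm(9, 21) = 9 * 21 / 3 = 189 / 3 = 63
Fold in T2=11: gcd(63, 11) = 1; lcm(63, 11) = 63 * 11 / 1 = 693 / 1 = 693
Fold in T3=16: gcd(693, 16) = 1; lcm(693, 16) = 693 * 16 / 1 = 11088 / 1 = 11088
Full cycle length = 11088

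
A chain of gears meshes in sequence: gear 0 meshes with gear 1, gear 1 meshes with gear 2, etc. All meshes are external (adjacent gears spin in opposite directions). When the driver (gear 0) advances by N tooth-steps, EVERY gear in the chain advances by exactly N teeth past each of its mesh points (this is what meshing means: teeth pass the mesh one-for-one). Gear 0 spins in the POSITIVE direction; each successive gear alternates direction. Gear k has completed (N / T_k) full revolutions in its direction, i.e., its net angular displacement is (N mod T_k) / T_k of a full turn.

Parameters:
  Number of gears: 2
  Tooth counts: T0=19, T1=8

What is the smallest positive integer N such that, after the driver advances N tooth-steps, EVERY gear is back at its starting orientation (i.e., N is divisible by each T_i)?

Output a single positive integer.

Gear k returns to start when N is a multiple of T_k.
All gears at start simultaneously when N is a common multiple of [19, 8]; the smallest such N is lcm(19, 8).
Start: lcm = T0 = 19
Fold in T1=8: gcd(19, 8) = 1; lcm(19, 8) = 19 * 8 / 1 = 152 / 1 = 152
Full cycle length = 152

Answer: 152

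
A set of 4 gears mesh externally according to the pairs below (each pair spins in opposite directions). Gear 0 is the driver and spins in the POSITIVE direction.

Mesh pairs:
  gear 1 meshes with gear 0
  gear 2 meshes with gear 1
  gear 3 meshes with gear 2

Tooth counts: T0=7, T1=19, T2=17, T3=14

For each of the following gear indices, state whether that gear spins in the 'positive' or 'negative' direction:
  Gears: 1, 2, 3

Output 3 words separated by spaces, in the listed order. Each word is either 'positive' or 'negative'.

Gear 0 (driver): positive (depth 0)
  gear 1: meshes with gear 0 -> depth 1 -> negative (opposite of gear 0)
  gear 2: meshes with gear 1 -> depth 2 -> positive (opposite of gear 1)
  gear 3: meshes with gear 2 -> depth 3 -> negative (opposite of gear 2)
Queried indices 1, 2, 3 -> negative, positive, negative

Answer: negative positive negative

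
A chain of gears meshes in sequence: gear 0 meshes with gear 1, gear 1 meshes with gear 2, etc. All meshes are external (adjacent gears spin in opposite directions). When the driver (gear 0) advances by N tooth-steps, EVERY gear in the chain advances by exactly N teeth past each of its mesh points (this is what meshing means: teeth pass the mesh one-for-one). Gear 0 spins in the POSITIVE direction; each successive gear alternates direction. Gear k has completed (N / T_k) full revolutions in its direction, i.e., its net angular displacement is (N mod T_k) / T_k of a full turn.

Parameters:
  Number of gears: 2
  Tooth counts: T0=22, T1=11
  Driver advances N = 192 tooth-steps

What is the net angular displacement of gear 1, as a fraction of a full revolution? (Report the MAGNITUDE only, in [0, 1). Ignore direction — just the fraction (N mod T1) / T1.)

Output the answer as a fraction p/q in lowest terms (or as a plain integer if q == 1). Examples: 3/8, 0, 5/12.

Answer: 5/11

Derivation:
Chain of 2 gears, tooth counts: [22, 11]
  gear 0: T0=22, direction=positive, advance = 192 mod 22 = 16 teeth = 16/22 turn
  gear 1: T1=11, direction=negative, advance = 192 mod 11 = 5 teeth = 5/11 turn
Gear 1: 192 mod 11 = 5
Fraction = 5 / 11 = 5/11 (gcd(5,11)=1) = 5/11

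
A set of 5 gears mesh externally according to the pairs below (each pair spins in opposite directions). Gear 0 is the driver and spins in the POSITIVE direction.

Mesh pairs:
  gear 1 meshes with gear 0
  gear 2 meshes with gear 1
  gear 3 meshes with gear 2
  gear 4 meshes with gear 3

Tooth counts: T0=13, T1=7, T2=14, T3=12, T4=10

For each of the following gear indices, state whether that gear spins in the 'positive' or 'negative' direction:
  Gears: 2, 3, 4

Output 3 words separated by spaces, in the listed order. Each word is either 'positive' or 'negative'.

Gear 0 (driver): positive (depth 0)
  gear 1: meshes with gear 0 -> depth 1 -> negative (opposite of gear 0)
  gear 2: meshes with gear 1 -> depth 2 -> positive (opposite of gear 1)
  gear 3: meshes with gear 2 -> depth 3 -> negative (opposite of gear 2)
  gear 4: meshes with gear 3 -> depth 4 -> positive (opposite of gear 3)
Queried indices 2, 3, 4 -> positive, negative, positive

Answer: positive negative positive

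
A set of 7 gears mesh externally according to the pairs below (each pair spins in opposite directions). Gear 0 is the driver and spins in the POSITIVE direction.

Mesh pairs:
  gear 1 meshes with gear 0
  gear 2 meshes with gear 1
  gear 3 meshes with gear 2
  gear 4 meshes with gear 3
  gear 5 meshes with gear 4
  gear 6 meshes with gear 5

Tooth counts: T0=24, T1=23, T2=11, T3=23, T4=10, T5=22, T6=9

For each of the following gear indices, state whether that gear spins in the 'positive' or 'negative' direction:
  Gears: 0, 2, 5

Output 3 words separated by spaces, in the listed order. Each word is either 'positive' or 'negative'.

Answer: positive positive negative

Derivation:
Gear 0 (driver): positive (depth 0)
  gear 1: meshes with gear 0 -> depth 1 -> negative (opposite of gear 0)
  gear 2: meshes with gear 1 -> depth 2 -> positive (opposite of gear 1)
  gear 3: meshes with gear 2 -> depth 3 -> negative (opposite of gear 2)
  gear 4: meshes with gear 3 -> depth 4 -> positive (opposite of gear 3)
  gear 5: meshes with gear 4 -> depth 5 -> negative (opposite of gear 4)
  gear 6: meshes with gear 5 -> depth 6 -> positive (opposite of gear 5)
Queried indices 0, 2, 5 -> positive, positive, negative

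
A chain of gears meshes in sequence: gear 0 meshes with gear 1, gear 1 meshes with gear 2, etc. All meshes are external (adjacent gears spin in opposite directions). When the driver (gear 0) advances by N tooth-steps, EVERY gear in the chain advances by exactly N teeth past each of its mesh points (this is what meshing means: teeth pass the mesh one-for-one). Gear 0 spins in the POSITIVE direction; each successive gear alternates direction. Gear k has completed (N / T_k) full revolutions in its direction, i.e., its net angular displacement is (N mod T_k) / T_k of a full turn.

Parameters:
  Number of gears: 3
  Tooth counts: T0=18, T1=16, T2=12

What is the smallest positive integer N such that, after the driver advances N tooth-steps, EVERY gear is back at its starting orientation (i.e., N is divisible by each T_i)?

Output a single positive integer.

Gear k returns to start when N is a multiple of T_k.
All gears at start simultaneously when N is a common multiple of [18, 16, 12]; the smallest such N is lcm(18, 16, 12).
Start: lcm = T0 = 18
Fold in T1=16: gcd(18, 16) = 2; lcm(18, 16) = 18 * 16 / 2 = 288 / 2 = 144
Fold in T2=12: gcd(144, 12) = 12; lcm(144, 12) = 144 * 12 / 12 = 1728 / 12 = 144
Full cycle length = 144

Answer: 144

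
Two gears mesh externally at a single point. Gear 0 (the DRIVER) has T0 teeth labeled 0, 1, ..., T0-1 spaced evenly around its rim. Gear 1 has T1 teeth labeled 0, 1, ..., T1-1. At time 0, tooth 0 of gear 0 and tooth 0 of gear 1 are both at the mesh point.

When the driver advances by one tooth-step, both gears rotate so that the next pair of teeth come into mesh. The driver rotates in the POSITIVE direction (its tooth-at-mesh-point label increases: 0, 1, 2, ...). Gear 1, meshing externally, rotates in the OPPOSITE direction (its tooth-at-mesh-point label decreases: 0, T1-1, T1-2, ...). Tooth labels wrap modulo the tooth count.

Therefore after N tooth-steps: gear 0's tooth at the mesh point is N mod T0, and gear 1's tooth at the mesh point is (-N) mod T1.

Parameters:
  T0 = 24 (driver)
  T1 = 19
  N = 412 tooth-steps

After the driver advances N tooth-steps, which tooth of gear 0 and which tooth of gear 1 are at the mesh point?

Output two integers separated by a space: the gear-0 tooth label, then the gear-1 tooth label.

Gear 0 (driver, T0=24): tooth at mesh = N mod T0
  412 = 17 * 24 + 4, so 412 mod 24 = 4
  gear 0 tooth = 4
Gear 1 (driven, T1=19): tooth at mesh = (-N) mod T1
  412 = 21 * 19 + 13, so 412 mod 19 = 13
  (-412) mod 19 = (-13) mod 19 = 19 - 13 = 6
Mesh after 412 steps: gear-0 tooth 4 meets gear-1 tooth 6

Answer: 4 6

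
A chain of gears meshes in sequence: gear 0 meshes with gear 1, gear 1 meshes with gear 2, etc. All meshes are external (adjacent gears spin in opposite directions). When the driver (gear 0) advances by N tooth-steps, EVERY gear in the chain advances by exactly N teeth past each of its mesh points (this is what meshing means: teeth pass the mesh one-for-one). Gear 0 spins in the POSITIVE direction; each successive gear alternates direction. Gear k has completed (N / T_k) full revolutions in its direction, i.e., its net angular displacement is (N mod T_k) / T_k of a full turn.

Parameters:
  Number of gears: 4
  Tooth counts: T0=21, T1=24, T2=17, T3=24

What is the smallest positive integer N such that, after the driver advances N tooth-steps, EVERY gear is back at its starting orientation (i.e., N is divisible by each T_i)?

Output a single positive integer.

Answer: 2856

Derivation:
Gear k returns to start when N is a multiple of T_k.
All gears at start simultaneously when N is a common multiple of [21, 24, 17, 24]; the smallest such N is lcm(21, 24, 17, 24).
Start: lcm = T0 = 21
Fold in T1=24: gcd(21, 24) = 3; lcm(21, 24) = 21 * 24 / 3 = 504 / 3 = 168
Fold in T2=17: gcd(168, 17) = 1; lcm(168, 17) = 168 * 17 / 1 = 2856 / 1 = 2856
Fold in T3=24: gcd(2856, 24) = 24; lcm(2856, 24) = 2856 * 24 / 24 = 68544 / 24 = 2856
Full cycle length = 2856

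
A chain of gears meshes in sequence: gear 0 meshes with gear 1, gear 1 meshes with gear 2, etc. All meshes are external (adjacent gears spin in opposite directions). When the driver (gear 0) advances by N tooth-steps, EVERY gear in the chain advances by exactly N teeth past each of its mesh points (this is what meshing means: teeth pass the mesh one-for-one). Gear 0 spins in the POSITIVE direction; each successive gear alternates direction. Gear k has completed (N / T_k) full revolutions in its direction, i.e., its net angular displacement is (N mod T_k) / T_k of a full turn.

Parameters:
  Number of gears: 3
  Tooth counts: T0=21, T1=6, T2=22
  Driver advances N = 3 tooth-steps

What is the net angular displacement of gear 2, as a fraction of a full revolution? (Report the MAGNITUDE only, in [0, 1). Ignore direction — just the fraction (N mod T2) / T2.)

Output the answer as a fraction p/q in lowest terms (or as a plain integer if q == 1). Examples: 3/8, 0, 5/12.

Chain of 3 gears, tooth counts: [21, 6, 22]
  gear 0: T0=21, direction=positive, advance = 3 mod 21 = 3 teeth = 3/21 turn
  gear 1: T1=6, direction=negative, advance = 3 mod 6 = 3 teeth = 3/6 turn
  gear 2: T2=22, direction=positive, advance = 3 mod 22 = 3 teeth = 3/22 turn
Gear 2: 3 mod 22 = 3
Fraction = 3 / 22 = 3/22 (gcd(3,22)=1) = 3/22

Answer: 3/22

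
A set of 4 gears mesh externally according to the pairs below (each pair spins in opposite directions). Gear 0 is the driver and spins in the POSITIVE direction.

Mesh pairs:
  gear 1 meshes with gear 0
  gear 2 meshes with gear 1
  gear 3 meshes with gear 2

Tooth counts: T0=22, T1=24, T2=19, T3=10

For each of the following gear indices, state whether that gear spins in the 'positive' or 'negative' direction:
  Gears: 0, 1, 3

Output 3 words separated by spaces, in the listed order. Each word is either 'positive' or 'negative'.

Answer: positive negative negative

Derivation:
Gear 0 (driver): positive (depth 0)
  gear 1: meshes with gear 0 -> depth 1 -> negative (opposite of gear 0)
  gear 2: meshes with gear 1 -> depth 2 -> positive (opposite of gear 1)
  gear 3: meshes with gear 2 -> depth 3 -> negative (opposite of gear 2)
Queried indices 0, 1, 3 -> positive, negative, negative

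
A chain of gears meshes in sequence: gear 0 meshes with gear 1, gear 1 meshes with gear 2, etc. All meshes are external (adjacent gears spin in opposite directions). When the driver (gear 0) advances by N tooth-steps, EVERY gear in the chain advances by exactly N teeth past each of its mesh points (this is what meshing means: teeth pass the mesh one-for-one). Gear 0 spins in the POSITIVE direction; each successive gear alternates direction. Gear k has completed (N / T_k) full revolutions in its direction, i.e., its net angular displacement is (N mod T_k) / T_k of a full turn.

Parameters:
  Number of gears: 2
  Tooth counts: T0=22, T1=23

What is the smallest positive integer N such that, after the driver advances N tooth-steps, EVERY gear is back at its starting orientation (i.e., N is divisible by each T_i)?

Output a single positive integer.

Answer: 506

Derivation:
Gear k returns to start when N is a multiple of T_k.
All gears at start simultaneously when N is a common multiple of [22, 23]; the smallest such N is lcm(22, 23).
Start: lcm = T0 = 22
Fold in T1=23: gcd(22, 23) = 1; lcm(22, 23) = 22 * 23 / 1 = 506 / 1 = 506
Full cycle length = 506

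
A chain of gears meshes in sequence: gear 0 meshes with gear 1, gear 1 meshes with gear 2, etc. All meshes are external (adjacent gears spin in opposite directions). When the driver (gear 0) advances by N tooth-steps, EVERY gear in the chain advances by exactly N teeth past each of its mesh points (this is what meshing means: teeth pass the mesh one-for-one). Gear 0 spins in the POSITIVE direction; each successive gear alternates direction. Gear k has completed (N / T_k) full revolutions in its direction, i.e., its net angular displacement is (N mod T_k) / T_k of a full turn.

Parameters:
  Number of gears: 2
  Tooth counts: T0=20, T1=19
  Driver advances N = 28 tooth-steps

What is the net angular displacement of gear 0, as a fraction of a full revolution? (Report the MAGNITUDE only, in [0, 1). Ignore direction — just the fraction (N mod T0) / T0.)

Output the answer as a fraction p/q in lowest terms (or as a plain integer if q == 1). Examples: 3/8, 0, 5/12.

Answer: 2/5

Derivation:
Chain of 2 gears, tooth counts: [20, 19]
  gear 0: T0=20, direction=positive, advance = 28 mod 20 = 8 teeth = 8/20 turn
  gear 1: T1=19, direction=negative, advance = 28 mod 19 = 9 teeth = 9/19 turn
Gear 0: 28 mod 20 = 8
Fraction = 8 / 20 = 2/5 (gcd(8,20)=4) = 2/5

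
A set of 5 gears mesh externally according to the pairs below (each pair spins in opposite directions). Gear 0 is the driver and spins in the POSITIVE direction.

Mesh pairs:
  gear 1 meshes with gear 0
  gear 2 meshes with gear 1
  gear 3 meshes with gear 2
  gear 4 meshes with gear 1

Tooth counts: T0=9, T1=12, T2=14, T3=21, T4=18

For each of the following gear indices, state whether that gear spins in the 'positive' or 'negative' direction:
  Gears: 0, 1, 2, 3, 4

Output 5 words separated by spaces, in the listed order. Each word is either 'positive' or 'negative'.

Gear 0 (driver): positive (depth 0)
  gear 1: meshes with gear 0 -> depth 1 -> negative (opposite of gear 0)
  gear 2: meshes with gear 1 -> depth 2 -> positive (opposite of gear 1)
  gear 3: meshes with gear 2 -> depth 3 -> negative (opposite of gear 2)
  gear 4: meshes with gear 1 -> depth 2 -> positive (opposite of gear 1)
Queried indices 0, 1, 2, 3, 4 -> positive, negative, positive, negative, positive

Answer: positive negative positive negative positive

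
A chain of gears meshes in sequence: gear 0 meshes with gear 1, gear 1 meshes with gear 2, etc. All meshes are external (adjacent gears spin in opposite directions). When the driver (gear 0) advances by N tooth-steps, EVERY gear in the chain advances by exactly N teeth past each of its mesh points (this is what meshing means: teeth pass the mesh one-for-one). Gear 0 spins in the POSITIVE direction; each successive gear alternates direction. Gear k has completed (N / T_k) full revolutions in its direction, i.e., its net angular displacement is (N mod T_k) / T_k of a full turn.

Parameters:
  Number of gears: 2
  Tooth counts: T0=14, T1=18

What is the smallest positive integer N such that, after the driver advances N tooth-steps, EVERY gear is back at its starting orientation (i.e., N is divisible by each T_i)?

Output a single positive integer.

Gear k returns to start when N is a multiple of T_k.
All gears at start simultaneously when N is a common multiple of [14, 18]; the smallest such N is lcm(14, 18).
Start: lcm = T0 = 14
Fold in T1=18: gcd(14, 18) = 2; lcm(14, 18) = 14 * 18 / 2 = 252 / 2 = 126
Full cycle length = 126

Answer: 126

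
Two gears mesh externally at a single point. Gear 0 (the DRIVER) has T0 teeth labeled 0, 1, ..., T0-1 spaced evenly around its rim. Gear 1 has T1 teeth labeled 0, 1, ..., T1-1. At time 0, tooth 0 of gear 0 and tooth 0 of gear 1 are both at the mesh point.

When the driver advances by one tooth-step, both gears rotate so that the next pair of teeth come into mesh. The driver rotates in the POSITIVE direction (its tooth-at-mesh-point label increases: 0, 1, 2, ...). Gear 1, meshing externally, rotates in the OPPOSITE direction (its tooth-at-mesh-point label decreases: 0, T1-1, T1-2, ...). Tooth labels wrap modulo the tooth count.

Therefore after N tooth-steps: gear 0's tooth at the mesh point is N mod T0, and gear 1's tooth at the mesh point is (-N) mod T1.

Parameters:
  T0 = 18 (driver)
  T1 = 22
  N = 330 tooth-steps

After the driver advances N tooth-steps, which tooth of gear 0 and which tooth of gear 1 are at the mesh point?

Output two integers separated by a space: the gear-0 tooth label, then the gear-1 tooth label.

Gear 0 (driver, T0=18): tooth at mesh = N mod T0
  330 = 18 * 18 + 6, so 330 mod 18 = 6
  gear 0 tooth = 6
Gear 1 (driven, T1=22): tooth at mesh = (-N) mod T1
  330 = 15 * 22 + 0, so 330 mod 22 = 0
  (-330) mod 22 = 0
Mesh after 330 steps: gear-0 tooth 6 meets gear-1 tooth 0

Answer: 6 0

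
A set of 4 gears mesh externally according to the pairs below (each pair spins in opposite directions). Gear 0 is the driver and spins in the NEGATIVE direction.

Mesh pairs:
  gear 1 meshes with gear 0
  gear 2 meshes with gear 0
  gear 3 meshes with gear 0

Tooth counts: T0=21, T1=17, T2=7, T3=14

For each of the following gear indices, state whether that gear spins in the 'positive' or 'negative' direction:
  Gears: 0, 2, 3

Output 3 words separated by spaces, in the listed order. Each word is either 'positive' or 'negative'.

Answer: negative positive positive

Derivation:
Gear 0 (driver): negative (depth 0)
  gear 1: meshes with gear 0 -> depth 1 -> positive (opposite of gear 0)
  gear 2: meshes with gear 0 -> depth 1 -> positive (opposite of gear 0)
  gear 3: meshes with gear 0 -> depth 1 -> positive (opposite of gear 0)
Queried indices 0, 2, 3 -> negative, positive, positive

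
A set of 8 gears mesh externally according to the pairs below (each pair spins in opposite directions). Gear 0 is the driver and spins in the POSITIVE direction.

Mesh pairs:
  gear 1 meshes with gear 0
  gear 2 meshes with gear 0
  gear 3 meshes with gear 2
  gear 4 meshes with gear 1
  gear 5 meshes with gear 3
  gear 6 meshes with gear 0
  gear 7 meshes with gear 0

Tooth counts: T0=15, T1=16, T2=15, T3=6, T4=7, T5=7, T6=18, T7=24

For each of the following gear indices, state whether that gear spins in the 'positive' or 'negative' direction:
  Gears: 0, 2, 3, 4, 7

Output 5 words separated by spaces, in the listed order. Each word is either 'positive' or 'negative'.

Answer: positive negative positive positive negative

Derivation:
Gear 0 (driver): positive (depth 0)
  gear 1: meshes with gear 0 -> depth 1 -> negative (opposite of gear 0)
  gear 2: meshes with gear 0 -> depth 1 -> negative (opposite of gear 0)
  gear 3: meshes with gear 2 -> depth 2 -> positive (opposite of gear 2)
  gear 4: meshes with gear 1 -> depth 2 -> positive (opposite of gear 1)
  gear 5: meshes with gear 3 -> depth 3 -> negative (opposite of gear 3)
  gear 6: meshes with gear 0 -> depth 1 -> negative (opposite of gear 0)
  gear 7: meshes with gear 0 -> depth 1 -> negative (opposite of gear 0)
Queried indices 0, 2, 3, 4, 7 -> positive, negative, positive, positive, negative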